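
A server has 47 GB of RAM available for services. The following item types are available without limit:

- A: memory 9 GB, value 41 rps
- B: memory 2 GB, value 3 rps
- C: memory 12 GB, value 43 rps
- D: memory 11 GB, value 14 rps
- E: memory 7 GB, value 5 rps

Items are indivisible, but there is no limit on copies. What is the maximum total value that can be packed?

Best value-per-unit is A at 41/9; filling with it alone gives 5×41 = 205.
Optimal mix: 5×A + 1×B → memory 47, value 208.

208 rps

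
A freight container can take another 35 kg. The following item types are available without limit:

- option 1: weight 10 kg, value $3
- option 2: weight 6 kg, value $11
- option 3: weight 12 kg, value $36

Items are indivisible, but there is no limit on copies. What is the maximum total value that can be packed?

$83

Best value-per-unit is option 3 at 36/12; filling with it alone gives 2×36 = 72.
Optimal mix: 1×option 2 + 2×option 3 → weight 30, value 83.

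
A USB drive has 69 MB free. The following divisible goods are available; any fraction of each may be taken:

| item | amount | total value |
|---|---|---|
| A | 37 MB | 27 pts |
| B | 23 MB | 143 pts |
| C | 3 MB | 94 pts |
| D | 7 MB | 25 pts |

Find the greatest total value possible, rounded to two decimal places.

Take in order of value per unit:
- C (94/3 per unit): all 3 → value 94, running total 94.00
- B (143/23 per unit): all 23 → value 143, running total 237.00
- D (25/7 per unit): all 7 → value 25, running total 262.00
- A (27/37 per unit): 36 of 37 → value 36×27/37 = 26.2703, running total 288.27
Total 288.27.

288.27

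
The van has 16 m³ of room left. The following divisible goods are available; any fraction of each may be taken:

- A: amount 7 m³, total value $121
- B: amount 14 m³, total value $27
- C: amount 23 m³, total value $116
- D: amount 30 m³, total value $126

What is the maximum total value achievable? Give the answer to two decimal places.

166.39

Take in order of value per unit:
- A (121/7 per unit): all 7 → value 121, running total 121.00
- C (116/23 per unit): 9 of 23 → value 9×116/23 = 45.3913, running total 166.39
Total 166.39.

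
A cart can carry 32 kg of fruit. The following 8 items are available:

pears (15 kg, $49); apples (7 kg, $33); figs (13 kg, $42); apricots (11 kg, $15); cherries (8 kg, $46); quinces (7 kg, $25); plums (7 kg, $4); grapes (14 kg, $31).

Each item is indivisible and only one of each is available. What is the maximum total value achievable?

$128

Check high-value combinations within 32 kg:
- pears+apples+cherries: weight 15+7+8=30, value 49+33+46=128
- apples+figs+cherries: weight 7+13+8=28, value 33+42+46=121
- pears+cherries+quinces: weight 15+8+7=30, value 49+46+25=120
- figs+cherries+quinces: weight 13+8+7=28, value 42+46+25=113
- apples+cherries+grapes: weight 7+8+14=29, value 33+46+31=110
Best: $128.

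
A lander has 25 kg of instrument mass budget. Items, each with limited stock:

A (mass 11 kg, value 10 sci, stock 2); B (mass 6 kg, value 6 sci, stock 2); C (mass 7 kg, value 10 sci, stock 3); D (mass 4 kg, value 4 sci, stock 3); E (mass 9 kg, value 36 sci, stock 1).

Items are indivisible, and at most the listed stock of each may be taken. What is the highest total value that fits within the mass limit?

Top feasible selections:
- 2×C + 1×E: mass 23, value 56
- 1×C + 2×D + 1×E: mass 24, value 54
- 1×B + 1×C + 1×E: mass 22, value 52
Best: 56 sci.

56 sci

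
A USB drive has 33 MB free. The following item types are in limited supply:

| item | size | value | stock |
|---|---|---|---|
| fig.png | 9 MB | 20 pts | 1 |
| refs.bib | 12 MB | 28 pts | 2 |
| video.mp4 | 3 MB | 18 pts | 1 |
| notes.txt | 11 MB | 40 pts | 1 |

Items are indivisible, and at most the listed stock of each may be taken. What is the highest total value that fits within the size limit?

88 pts

Best selections within size 33 and stock limits:
- 1×fig.png + 1×refs.bib + 1×notes.txt: size 32, value 88
- 1×refs.bib + 1×video.mp4 + 1×notes.txt: size 26, value 86
Best: 88 pts.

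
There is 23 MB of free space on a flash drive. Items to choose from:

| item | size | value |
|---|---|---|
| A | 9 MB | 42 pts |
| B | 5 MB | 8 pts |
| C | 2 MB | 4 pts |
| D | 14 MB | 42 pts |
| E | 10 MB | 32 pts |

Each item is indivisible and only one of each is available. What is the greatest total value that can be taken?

Check high-value combinations within 23 MB:
- A+D: size 9+14=23, value 42+42=84
- A+C+E: size 9+2+10=21, value 42+4+32=78
- A+E: size 9+10=19, value 42+32=74
- A+B+C: size 9+5+2=16, value 42+8+4=54
Best: 84 pts.

84 pts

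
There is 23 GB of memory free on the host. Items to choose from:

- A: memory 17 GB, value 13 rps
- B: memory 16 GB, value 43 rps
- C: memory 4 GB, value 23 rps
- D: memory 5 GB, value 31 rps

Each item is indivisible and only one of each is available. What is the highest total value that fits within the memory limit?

74 rps

This is a 0/1 knapsack; check combinations near the capacity.
- B+D: memory 16+5=21, value 43+31=74
- B+C: memory 16+4=20, value 43+23=66
- C+D: memory 4+5=9, value 23+31=54
Best: 74 rps.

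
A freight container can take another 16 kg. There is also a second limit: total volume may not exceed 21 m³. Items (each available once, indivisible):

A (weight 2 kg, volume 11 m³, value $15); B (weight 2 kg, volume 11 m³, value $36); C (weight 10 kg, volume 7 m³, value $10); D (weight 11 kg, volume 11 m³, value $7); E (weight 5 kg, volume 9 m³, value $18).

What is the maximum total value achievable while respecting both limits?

$54

Feasible sets respecting both limits:
- B+E: weight 7, volume 20, value 54
- B+C: weight 12, volume 18, value 46
- B: weight 2, volume 11, value 36
Best: $54.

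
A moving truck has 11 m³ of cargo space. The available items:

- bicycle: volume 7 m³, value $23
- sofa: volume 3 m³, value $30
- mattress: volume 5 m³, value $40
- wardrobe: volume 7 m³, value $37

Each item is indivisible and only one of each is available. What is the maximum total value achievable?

This is a 0/1 knapsack; check combinations near the capacity.
- sofa+mattress: volume 3+5=8, value 30+40=70
- sofa+wardrobe: volume 3+7=10, value 30+37=67
- bicycle+sofa: volume 7+3=10, value 23+30=53
- mattress: volume 5, value 40
Best: $70.

$70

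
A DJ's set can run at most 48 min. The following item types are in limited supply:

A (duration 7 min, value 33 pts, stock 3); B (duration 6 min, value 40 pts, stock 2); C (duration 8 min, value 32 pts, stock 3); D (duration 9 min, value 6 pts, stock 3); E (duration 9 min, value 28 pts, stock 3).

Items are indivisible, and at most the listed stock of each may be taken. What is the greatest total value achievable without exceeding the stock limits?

211 pts

Best selections within duration 48 and stock limits:
- 3×A + 2×B + 1×C: duration 41, value 211
- 2×A + 2×B + 2×C: duration 42, value 210
- 1×A + 2×B + 3×C: duration 43, value 209
- 3×A + 2×B + 1×E: duration 42, value 207
Best: 211 pts.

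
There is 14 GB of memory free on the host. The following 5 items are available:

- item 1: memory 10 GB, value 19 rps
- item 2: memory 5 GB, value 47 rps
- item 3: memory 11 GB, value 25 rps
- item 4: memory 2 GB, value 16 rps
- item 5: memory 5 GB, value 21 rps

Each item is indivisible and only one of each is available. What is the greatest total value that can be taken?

Check high-value combinations within 14 GB:
- item 2+item 4+item 5: memory 5+2+5=12, value 47+16+21=84
- item 2+item 5: memory 5+5=10, value 47+21=68
- item 2+item 4: memory 5+2=7, value 47+16=63
- item 2: memory 5, value 47
Best: 84 rps.

84 rps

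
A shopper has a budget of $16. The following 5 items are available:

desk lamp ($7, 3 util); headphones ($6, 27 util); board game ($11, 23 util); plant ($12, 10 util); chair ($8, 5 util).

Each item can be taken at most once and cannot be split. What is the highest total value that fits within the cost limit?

32 util

This is a 0/1 knapsack; check combinations near the capacity.
- headphones+chair: cost 6+8=14, value 27+5=32
- desk lamp+headphones: cost 7+6=13, value 3+27=30
- headphones: cost 6, value 27
- board game: cost 11, value 23
- plant: cost 12, value 10
Best: 32 util.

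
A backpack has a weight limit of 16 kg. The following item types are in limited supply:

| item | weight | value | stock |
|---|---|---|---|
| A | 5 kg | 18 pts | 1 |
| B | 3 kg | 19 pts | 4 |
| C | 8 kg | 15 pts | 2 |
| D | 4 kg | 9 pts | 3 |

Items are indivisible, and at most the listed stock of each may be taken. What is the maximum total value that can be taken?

Best selections within weight 16 and stock limits:
- 4×B + 1×D: weight 16, value 85
- 4×B: weight 12, value 76
Best: 85 pts.

85 pts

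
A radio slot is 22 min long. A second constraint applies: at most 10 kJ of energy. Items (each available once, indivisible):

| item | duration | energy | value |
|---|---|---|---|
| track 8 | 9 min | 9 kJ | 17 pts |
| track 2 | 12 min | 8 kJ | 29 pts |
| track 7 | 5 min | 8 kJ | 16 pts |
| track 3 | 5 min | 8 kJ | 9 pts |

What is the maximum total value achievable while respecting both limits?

Feasible sets respecting both limits:
- track 2: duration 12, energy 8, value 29
- track 8: duration 9, energy 9, value 17
- track 7: duration 5, energy 8, value 16
Best: 29 pts.

29 pts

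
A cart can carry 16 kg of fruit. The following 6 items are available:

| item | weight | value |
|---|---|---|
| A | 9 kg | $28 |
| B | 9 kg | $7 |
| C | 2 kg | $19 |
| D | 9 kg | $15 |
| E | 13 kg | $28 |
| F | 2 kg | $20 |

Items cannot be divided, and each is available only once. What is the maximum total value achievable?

This is a 0/1 knapsack; check combinations near the capacity.
- A+C+F: weight 9+2+2=13, value 28+19+20=67
- C+D+F: weight 2+9+2=13, value 19+15+20=54
- A+F: weight 9+2=11, value 28+20=48
- E+F: weight 13+2=15, value 28+20=48
- A+C: weight 9+2=11, value 28+19=47
Best: $67.

$67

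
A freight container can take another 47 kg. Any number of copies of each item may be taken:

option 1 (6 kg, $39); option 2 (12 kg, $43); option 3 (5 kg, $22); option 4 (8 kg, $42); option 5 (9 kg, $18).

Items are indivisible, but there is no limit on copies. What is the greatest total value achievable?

$295

Best value-per-unit is option 1 at 39/6; filling with it alone gives 7×39 = 273.
Optimal mix: 7×option 1 + 1×option 3 → weight 47, value 295.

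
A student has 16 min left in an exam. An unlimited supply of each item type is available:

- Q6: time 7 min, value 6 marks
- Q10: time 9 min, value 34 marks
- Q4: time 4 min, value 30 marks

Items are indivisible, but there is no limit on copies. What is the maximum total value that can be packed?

120 marks

Best value-per-unit is Q4 at 30/4, and filling with it alone uses time 4×4=16. No mix of the others beats 4×30 = 120.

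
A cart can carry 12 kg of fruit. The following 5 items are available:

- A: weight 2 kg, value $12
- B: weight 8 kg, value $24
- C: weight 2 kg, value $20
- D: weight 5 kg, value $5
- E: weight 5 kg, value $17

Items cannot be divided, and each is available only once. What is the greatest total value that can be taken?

$56

Check high-value combinations within 12 kg:
- A+B+C: weight 2+8+2=12, value 12+24+20=56
- A+C+E: weight 2+2+5=9, value 12+20+17=49
- B+C: weight 8+2=10, value 24+20=44
- C+D+E: weight 2+5+5=12, value 20+5+17=42
- C+E: weight 2+5=7, value 20+17=37
Best: $56.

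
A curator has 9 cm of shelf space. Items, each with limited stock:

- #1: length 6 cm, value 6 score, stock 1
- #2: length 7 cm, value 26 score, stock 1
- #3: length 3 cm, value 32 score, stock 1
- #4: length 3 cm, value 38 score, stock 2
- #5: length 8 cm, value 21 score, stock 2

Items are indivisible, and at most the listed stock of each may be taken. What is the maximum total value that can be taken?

Top feasible selections:
- 1×#3 + 2×#4: length 9, value 108
- 2×#4: length 6, value 76
Best: 108 score.

108 score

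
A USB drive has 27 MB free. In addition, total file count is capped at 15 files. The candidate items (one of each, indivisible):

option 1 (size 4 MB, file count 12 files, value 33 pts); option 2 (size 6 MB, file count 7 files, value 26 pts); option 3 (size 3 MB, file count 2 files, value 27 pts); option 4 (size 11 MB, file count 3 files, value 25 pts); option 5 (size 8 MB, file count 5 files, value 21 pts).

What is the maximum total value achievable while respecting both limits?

78 pts

Feasible sets respecting both limits:
- option 2+option 3+option 4: size 20, file count 12, value 78
- option 2+option 3+option 5: size 17, file count 14, value 74
- option 3+option 4+option 5: size 22, file count 10, value 73
Best: 78 pts.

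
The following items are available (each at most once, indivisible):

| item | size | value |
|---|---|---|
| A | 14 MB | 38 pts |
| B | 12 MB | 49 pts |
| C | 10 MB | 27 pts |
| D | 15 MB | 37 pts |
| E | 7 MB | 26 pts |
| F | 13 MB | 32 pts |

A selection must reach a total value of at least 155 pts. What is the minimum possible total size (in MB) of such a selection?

54

Subsets with value ≥ 155, sorted by total size:
- A+B+D+F: size 54, value 156
- A+B+C+E+F: size 56, value 172
- B+C+D+E+F: size 57, value 171
Minimum size: 54 MB.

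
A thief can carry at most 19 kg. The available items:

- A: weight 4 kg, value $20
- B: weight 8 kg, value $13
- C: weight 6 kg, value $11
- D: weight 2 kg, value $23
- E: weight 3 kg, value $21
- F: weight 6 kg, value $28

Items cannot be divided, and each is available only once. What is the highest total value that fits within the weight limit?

Check high-value combinations within 19 kg:
- A+D+E+F: weight 4+2+3+6=15, value 20+23+21+28=92
- B+D+E+F: weight 8+2+3+6=19, value 13+23+21+28=85
- C+D+E+F: weight 6+2+3+6=17, value 11+23+21+28=83
Best: $92.

$92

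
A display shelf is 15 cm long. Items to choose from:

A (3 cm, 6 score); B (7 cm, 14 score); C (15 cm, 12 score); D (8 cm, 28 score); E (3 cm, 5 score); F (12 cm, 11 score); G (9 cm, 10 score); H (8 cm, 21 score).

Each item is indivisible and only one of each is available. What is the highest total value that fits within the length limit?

Check high-value combinations within 15 cm:
- B+D: length 7+8=15, value 14+28=42
- A+D+E: length 3+8+3=14, value 6+28+5=39
- B+H: length 7+8=15, value 14+21=35
Best: 42 score.

42 score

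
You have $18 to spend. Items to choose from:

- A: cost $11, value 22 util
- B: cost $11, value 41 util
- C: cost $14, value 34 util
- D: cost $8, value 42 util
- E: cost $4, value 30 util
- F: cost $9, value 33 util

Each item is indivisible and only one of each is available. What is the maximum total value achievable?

Check high-value combinations within $18:
- D+F: cost 8+9=17, value 42+33=75
- D+E: cost 8+4=12, value 42+30=72
- B+E: cost 11+4=15, value 41+30=71
- C+E: cost 14+4=18, value 34+30=64
Best: 75 util.

75 util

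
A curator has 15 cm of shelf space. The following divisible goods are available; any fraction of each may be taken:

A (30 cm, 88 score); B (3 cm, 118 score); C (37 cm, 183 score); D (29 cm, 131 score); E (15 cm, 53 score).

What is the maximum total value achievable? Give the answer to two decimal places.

Take in order of value per unit:
- B (118/3 per unit): all 3 → value 118, running total 118.00
- C (183/37 per unit): 12 of 37 → value 12×183/37 = 59.3514, running total 177.35
Total 177.35.

177.35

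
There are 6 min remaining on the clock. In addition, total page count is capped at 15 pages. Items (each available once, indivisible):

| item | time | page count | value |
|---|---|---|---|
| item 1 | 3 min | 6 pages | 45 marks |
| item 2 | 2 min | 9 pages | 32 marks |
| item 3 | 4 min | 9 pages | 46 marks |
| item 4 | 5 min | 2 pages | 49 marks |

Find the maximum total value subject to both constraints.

Feasible sets respecting both limits:
- item 1+item 2: time 5, page count 15, value 77
- item 4: time 5, page count 2, value 49
- item 3: time 4, page count 9, value 46
Best: 77 marks.

77 marks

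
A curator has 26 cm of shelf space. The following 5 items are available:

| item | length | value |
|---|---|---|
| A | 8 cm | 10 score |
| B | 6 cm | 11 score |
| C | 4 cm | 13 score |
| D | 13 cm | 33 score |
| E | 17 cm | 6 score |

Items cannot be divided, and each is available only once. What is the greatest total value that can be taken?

57 score

Check high-value combinations within 26 cm:
- B+C+D: length 6+4+13=23, value 11+13+33=57
- A+C+D: length 8+4+13=25, value 10+13+33=56
- C+D: length 4+13=17, value 13+33=46
- B+D: length 6+13=19, value 11+33=44
- A+D: length 8+13=21, value 10+33=43
Best: 57 score.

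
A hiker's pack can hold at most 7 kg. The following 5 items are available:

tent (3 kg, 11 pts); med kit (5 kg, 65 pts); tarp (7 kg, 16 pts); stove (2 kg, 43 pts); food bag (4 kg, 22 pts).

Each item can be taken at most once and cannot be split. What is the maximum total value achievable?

108 pts

Check high-value combinations within 7 kg:
- med kit+stove: weight 5+2=7, value 65+43=108
- med kit: weight 5, value 65
- stove+food bag: weight 2+4=6, value 43+22=65
Best: 108 pts.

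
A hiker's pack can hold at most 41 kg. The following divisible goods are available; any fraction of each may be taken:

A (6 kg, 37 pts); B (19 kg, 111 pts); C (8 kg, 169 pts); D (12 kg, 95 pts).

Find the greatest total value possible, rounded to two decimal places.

388.63

Take in order of value per unit:
- C (169/8 per unit): all 8 → value 169, running total 169.00
- D (95/12 per unit): all 12 → value 95, running total 264.00
- A (37/6 per unit): all 6 → value 37, running total 301.00
- B (111/19 per unit): 15 of 19 → value 15×111/19 = 87.6316, running total 388.63
Total 388.63.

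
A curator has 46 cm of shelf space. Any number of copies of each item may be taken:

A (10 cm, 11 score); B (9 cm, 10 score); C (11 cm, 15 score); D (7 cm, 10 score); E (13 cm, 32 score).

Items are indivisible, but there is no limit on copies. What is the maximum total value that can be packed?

106 score

Best value-per-unit is E at 32/13; filling with it alone gives 3×32 = 96.
Optimal mix: 1×D + 3×E → length 46, value 106.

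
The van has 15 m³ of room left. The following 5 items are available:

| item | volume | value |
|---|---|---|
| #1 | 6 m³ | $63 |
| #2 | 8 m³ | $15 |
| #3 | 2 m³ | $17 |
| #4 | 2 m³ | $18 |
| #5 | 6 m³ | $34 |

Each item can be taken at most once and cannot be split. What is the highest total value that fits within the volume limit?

This is a 0/1 knapsack; check combinations near the capacity.
- #1+#4+#5: volume 6+2+6=14, value 63+18+34=115
- #1+#3+#5: volume 6+2+6=14, value 63+17+34=114
- #1+#3+#4: volume 6+2+2=10, value 63+17+18=98
- #1+#5: volume 6+6=12, value 63+34=97
Best: $115.

$115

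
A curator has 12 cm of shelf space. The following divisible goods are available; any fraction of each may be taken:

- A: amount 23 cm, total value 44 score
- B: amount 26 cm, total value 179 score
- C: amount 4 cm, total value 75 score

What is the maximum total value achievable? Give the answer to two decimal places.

Take in order of value per unit:
- C (75/4 per unit): all 4 → value 75, running total 75.00
- B (179/26 per unit): 8 of 26 → value 8×179/26 = 55.0769, running total 130.08
Total 130.08.

130.08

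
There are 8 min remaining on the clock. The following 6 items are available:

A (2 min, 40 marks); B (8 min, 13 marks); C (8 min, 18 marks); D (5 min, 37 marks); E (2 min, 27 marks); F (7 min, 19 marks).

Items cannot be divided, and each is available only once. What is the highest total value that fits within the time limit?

Check high-value combinations within 8 min:
- A+D: time 2+5=7, value 40+37=77
- A+E: time 2+2=4, value 40+27=67
- D+E: time 5+2=7, value 37+27=64
- A: time 2, value 40
- D: time 5, value 37
Best: 77 marks.

77 marks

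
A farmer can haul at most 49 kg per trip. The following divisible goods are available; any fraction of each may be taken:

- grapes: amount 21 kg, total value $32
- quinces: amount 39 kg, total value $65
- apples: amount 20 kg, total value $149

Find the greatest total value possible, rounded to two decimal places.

Take in order of value per unit:
- apples (149/20 per unit): all 20 → value 149, running total 149.00
- quinces (65/39 per unit): 29 of 39 → value 29×65/39 = 48.3333, running total 197.33
Total 197.33.

197.33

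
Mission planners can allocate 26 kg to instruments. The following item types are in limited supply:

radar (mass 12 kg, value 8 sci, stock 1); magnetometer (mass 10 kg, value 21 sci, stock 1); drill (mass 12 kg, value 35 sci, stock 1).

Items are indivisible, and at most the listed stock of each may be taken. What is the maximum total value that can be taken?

56 sci

Top feasible selections:
- 1×magnetometer + 1×drill: mass 22, value 56
- 1×radar + 1×drill: mass 24, value 43
Best: 56 sci.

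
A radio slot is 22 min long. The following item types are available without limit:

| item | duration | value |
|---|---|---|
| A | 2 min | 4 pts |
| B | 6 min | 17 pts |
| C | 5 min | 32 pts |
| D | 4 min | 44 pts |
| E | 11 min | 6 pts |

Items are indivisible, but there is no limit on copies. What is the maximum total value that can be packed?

224 pts

Best value-per-unit is D at 44/4; filling with it alone gives 5×44 = 220.
Optimal mix: 1×A + 5×D → duration 22, value 224.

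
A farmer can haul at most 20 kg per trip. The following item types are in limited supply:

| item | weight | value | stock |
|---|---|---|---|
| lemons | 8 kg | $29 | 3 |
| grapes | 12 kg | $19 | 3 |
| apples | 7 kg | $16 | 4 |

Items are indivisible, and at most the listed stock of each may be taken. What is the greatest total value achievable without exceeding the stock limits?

Best selections within weight 20 and stock limits:
- 2×lemons: weight 16, value 58
- 1×lemons + 1×grapes: weight 20, value 48
- 1×lemons + 1×apples: weight 15, value 45
Best: $58.

$58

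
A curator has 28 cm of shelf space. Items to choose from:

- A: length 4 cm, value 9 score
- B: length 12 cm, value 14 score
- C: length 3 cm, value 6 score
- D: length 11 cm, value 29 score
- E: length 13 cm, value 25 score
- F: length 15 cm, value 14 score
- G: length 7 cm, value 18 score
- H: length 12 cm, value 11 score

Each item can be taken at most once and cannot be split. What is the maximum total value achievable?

Check high-value combinations within 28 cm:
- A+D+E: length 4+11+13=28, value 9+29+25=63
- A+C+D+G: length 4+3+11+7=25, value 9+6+29+18=62
- C+D+E: length 3+11+13=27, value 6+29+25=60
- A+C+E+G: length 4+3+13+7=27, value 9+6+25+18=58
- A+D+G: length 4+11+7=22, value 9+29+18=56
Best: 63 score.

63 score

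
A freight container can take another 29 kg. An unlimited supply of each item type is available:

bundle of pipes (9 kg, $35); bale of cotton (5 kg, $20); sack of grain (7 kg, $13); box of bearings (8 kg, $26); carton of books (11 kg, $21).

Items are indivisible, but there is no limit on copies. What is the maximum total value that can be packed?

Best value-per-unit is bale of cotton at 20/5; filling with it alone gives 5×20 = 100.
Optimal mix: 1×bundle of pipes + 4×bale of cotton → weight 29, value 115.

$115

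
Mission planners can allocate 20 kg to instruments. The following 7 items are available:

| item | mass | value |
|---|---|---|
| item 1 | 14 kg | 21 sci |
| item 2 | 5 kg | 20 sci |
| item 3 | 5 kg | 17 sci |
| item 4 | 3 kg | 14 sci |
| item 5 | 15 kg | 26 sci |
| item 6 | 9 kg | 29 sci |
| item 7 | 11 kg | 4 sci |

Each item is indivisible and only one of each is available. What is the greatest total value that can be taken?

This is a 0/1 knapsack; check combinations near the capacity.
- item 2+item 3+item 6: mass 5+5+9=19, value 20+17+29=66
- item 2+item 4+item 6: mass 5+3+9=17, value 20+14+29=63
- item 3+item 4+item 6: mass 5+3+9=17, value 17+14+29=60
- item 2+item 3+item 4: mass 5+5+3=13, value 20+17+14=51
- item 2+item 6: mass 5+9=14, value 20+29=49
Best: 66 sci.

66 sci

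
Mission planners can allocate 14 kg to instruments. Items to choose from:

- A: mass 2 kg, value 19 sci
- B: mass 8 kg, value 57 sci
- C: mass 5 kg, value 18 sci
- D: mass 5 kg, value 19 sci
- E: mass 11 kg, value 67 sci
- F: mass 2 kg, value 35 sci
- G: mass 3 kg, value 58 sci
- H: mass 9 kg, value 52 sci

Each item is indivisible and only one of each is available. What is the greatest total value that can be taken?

150 sci

Check high-value combinations within 14 kg:
- B+F+G: mass 8+2+3=13, value 57+35+58=150
- F+G+H: mass 2+3+9=14, value 35+58+52=145
- A+B+G: mass 2+8+3=13, value 19+57+58=134
- A+D+F+G: mass 2+5+2+3=12, value 19+19+35+58=131
- A+C+F+G: mass 2+5+2+3=12, value 19+18+35+58=130
Best: 150 sci.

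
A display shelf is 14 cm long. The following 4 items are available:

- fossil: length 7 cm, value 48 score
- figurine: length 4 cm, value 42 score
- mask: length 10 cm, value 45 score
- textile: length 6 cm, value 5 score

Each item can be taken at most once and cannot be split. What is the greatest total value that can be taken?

90 score

Check high-value combinations within 14 cm:
- fossil+figurine: length 7+4=11, value 48+42=90
- figurine+mask: length 4+10=14, value 42+45=87
- fossil+textile: length 7+6=13, value 48+5=53
- fossil: length 7, value 48
Best: 90 score.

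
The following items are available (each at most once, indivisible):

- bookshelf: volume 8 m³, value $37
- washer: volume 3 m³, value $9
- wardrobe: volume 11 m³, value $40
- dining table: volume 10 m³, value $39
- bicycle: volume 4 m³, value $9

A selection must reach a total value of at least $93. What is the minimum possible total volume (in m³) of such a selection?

Subsets with value ≥ 93, sorted by total volume:
- bookshelf+washer+dining table+bicycle: volume 25, value 94
- bookshelf+washer+wardrobe+bicycle: volume 26, value 95
- washer+wardrobe+dining table+bicycle: volume 28, value 97
Minimum volume: 25 m³.

25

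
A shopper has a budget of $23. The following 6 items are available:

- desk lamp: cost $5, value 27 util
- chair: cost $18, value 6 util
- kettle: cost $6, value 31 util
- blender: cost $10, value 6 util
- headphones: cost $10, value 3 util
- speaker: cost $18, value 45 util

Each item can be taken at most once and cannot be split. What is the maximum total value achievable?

Check high-value combinations within $23:
- desk lamp+speaker: cost 5+18=23, value 27+45=72
- desk lamp+kettle+blender: cost 5+6+10=21, value 27+31+6=64
- desk lamp+kettle+headphones: cost 5+6+10=21, value 27+31+3=61
- desk lamp+kettle: cost 5+6=11, value 27+31=58
- speaker: cost 18, value 45
Best: 72 util.

72 util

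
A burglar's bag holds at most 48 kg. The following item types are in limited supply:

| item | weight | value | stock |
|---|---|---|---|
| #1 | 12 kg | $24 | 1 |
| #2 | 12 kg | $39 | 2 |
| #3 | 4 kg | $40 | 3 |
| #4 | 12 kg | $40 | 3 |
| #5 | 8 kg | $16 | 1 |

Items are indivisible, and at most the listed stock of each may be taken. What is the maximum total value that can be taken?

$240

Top feasible selections:
- 3×#3 + 3×#4: weight 48, value 240
- 1×#2 + 3×#3 + 2×#4: weight 48, value 239
- 2×#2 + 3×#3 + 1×#4: weight 48, value 238
- 1×#1 + 3×#3 + 2×#4: weight 48, value 224
Best: $240.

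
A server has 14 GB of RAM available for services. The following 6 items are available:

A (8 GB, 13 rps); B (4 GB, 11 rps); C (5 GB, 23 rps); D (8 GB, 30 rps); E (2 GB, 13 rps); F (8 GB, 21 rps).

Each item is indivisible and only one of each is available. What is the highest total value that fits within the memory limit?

Check high-value combinations within 14 GB:
- B+D+E: memory 4+8+2=14, value 11+30+13=54
- C+D: memory 5+8=13, value 23+30=53
- B+C+E: memory 4+5+2=11, value 11+23+13=47
- B+E+F: memory 4+2+8=14, value 11+13+21=45
Best: 54 rps.

54 rps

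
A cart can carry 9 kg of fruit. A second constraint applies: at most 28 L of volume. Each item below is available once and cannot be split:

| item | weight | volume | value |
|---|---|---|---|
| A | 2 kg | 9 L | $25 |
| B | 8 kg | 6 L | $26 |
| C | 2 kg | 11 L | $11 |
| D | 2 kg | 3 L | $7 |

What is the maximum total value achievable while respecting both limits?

$43

Feasible sets respecting both limits:
- A+C+D: weight 6, volume 23, value 43
- A+C: weight 4, volume 20, value 36
- A+D: weight 4, volume 12, value 32
- B: weight 8, volume 6, value 26
Best: $43.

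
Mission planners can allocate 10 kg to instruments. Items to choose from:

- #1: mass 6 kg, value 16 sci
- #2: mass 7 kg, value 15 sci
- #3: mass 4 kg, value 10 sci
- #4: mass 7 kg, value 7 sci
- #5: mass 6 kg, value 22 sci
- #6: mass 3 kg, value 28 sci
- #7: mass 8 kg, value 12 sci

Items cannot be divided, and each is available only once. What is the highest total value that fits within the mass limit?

Check high-value combinations within 10 kg:
- #5+#6: mass 6+3=9, value 22+28=50
- #1+#6: mass 6+3=9, value 16+28=44
- #2+#6: mass 7+3=10, value 15+28=43
- #3+#6: mass 4+3=7, value 10+28=38
Best: 50 sci.

50 sci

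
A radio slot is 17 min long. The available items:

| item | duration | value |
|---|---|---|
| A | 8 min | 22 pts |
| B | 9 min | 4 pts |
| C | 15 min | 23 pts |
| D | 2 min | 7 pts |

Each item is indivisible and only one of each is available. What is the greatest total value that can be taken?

30 pts

Check high-value combinations within 17 min:
- C+D: duration 15+2=17, value 23+7=30
- A+D: duration 8+2=10, value 22+7=29
- A+B: duration 8+9=17, value 22+4=26
- C: duration 15, value 23
- A: duration 8, value 22
Best: 30 pts.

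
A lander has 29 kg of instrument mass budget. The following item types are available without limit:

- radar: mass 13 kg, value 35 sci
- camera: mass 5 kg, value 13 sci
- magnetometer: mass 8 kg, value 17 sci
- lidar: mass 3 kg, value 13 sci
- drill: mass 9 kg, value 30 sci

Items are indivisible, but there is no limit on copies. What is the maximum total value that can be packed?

117 sci

Best value-per-unit is lidar at 13/3; filling with it alone gives 9×13 = 117.
Optimal mix: 1×camera + 8×lidar → mass 29, value 117.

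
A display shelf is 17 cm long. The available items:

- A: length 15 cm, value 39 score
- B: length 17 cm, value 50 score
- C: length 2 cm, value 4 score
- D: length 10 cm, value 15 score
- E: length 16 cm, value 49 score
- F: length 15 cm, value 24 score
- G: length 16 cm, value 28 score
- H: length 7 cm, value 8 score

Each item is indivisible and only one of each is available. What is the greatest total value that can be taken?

50 score

Check high-value combinations within 17 cm:
- B: length 17, value 50
- E: length 16, value 49
- A+C: length 15+2=17, value 39+4=43
- A: length 15, value 39
Best: 50 score.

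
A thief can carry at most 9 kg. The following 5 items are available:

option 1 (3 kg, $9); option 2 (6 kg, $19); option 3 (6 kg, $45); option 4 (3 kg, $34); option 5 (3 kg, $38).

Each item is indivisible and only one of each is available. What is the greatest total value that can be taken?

$83

Check high-value combinations within 9 kg:
- option 3+option 5: weight 6+3=9, value 45+38=83
- option 1+option 4+option 5: weight 3+3+3=9, value 9+34+38=81
- option 3+option 4: weight 6+3=9, value 45+34=79
- option 4+option 5: weight 3+3=6, value 34+38=72
- option 2+option 5: weight 6+3=9, value 19+38=57
Best: $83.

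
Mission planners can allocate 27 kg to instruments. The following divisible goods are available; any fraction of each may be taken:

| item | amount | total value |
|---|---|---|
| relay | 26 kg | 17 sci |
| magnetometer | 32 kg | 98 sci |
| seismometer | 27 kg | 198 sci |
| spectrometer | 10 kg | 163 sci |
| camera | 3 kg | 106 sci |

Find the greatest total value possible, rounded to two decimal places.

Take in order of value per unit:
- camera (106/3 per unit): all 3 → value 106, running total 106.00
- spectrometer (163/10 per unit): all 10 → value 163, running total 269.00
- seismometer (198/27 per unit): 14 of 27 → value 14×198/27 = 102.6667, running total 371.67
Total 371.67.

371.67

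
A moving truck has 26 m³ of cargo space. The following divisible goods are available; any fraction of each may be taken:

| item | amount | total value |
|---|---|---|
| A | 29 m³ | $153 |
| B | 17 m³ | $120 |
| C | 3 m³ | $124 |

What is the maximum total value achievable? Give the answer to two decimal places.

Take in order of value per unit:
- C (124/3 per unit): all 3 → value 124, running total 124.00
- B (120/17 per unit): all 17 → value 120, running total 244.00
- A (153/29 per unit): 6 of 29 → value 6×153/29 = 31.6552, running total 275.66
Total 275.66.

275.66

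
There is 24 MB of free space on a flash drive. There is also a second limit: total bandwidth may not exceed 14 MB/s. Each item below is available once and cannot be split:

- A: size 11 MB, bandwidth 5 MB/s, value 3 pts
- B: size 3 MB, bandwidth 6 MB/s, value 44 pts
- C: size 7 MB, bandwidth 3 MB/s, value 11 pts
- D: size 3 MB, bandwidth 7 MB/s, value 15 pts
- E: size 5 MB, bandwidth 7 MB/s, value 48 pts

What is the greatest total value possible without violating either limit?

Feasible sets respecting both limits:
- B+E: size 8, bandwidth 13, value 92
- D+E: size 8, bandwidth 14, value 63
- B+D: size 6, bandwidth 13, value 59
Best: 92 pts.

92 pts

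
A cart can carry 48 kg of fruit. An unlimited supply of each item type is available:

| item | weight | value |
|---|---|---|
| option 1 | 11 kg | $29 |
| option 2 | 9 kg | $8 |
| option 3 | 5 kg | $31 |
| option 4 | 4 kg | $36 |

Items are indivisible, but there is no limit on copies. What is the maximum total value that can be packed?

Best value-per-unit is option 4 at 36/4, and filling with it alone uses weight 12×4=48. No mix of the others beats 12×36 = 432.

$432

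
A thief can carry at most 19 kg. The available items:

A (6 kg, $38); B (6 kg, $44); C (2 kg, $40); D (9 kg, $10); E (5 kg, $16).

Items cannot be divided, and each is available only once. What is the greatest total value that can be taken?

This is a 0/1 knapsack; check combinations near the capacity.
- A+B+C+E: weight 6+6+2+5=19, value 38+44+40+16=138
- A+B+C: weight 6+6+2=14, value 38+44+40=122
- B+C+E: weight 6+2+5=13, value 44+40+16=100
- A+B+E: weight 6+6+5=17, value 38+44+16=98
Best: $138.

$138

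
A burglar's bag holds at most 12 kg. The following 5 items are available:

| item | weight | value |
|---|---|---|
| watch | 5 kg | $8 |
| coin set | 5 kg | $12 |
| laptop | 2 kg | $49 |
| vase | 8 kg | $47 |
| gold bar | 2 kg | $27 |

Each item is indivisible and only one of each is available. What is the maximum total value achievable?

This is a 0/1 knapsack; check combinations near the capacity.
- laptop+vase+gold bar: weight 2+8+2=12, value 49+47+27=123
- laptop+vase: weight 2+8=10, value 49+47=96
- coin set+laptop+gold bar: weight 5+2+2=9, value 12+49+27=88
- watch+laptop+gold bar: weight 5+2+2=9, value 8+49+27=84
Best: $123.

$123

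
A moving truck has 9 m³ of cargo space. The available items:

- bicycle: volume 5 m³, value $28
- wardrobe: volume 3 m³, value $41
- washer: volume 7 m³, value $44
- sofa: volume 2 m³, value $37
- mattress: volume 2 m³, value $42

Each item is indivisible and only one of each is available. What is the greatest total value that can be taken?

Check high-value combinations within 9 m³:
- wardrobe+sofa+mattress: volume 3+2+2=7, value 41+37+42=120
- bicycle+sofa+mattress: volume 5+2+2=9, value 28+37+42=107
- washer+mattress: volume 7+2=9, value 44+42=86
- wardrobe+mattress: volume 3+2=5, value 41+42=83
- washer+sofa: volume 7+2=9, value 44+37=81
Best: $120.

$120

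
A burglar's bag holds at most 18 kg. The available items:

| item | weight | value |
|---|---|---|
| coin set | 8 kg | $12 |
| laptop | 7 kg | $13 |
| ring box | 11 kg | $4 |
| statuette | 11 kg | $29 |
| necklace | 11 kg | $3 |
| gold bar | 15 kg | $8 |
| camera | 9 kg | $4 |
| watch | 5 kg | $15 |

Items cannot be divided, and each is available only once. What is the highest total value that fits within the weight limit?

$44

Check high-value combinations within 18 kg:
- statuette+watch: weight 11+5=16, value 29+15=44
- laptop+statuette: weight 7+11=18, value 13+29=42
- statuette: weight 11, value 29
Best: $44.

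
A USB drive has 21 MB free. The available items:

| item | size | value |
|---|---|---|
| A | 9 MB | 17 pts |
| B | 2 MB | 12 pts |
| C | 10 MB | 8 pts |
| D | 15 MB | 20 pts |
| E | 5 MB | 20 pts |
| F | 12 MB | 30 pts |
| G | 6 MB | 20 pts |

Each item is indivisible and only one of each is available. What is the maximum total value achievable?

62 pts

Check high-value combinations within 21 MB:
- B+E+F: size 2+5+12=19, value 12+20+30=62
- B+F+G: size 2+12+6=20, value 12+30+20=62
- A+E+G: size 9+5+6=20, value 17+20+20=57
Best: 62 pts.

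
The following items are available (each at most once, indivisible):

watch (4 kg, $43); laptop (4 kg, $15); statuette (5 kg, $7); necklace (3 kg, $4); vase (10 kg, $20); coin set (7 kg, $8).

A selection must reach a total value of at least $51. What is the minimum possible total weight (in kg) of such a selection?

Subsets with value ≥ 51, sorted by total weight:
- watch+laptop: weight 8, value 58
- watch+laptop+necklace: weight 11, value 62
- watch+coin set: weight 11, value 51
- watch+statuette+necklace: weight 12, value 54
Minimum weight: 8 kg.

8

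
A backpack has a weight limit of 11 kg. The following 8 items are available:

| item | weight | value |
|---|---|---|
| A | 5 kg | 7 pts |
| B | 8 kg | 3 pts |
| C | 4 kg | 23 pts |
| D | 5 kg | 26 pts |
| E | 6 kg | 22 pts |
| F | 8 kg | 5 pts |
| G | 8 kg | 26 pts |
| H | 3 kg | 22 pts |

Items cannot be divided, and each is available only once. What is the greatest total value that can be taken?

49 pts

This is a 0/1 knapsack; check combinations near the capacity.
- C+D: weight 4+5=9, value 23+26=49
- D+H: weight 5+3=8, value 26+22=48
- D+E: weight 5+6=11, value 26+22=48
- G+H: weight 8+3=11, value 26+22=48
Best: 49 pts.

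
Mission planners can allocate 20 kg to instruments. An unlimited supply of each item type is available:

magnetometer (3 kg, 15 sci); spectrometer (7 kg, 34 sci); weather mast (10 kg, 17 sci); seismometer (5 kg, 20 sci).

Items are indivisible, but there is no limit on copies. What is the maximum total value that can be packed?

98 sci

Best value-per-unit is magnetometer at 15/3; filling with it alone gives 6×15 = 90.
Optimal mix: 2×magnetometer + 2×spectrometer → mass 20, value 98.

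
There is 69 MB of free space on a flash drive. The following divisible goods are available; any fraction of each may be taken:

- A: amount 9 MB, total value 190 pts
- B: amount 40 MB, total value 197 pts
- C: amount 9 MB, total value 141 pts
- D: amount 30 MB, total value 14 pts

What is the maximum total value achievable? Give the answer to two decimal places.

Take in order of value per unit:
- A (190/9 per unit): all 9 → value 190, running total 190.00
- C (141/9 per unit): all 9 → value 141, running total 331.00
- B (197/40 per unit): all 40 → value 197, running total 528.00
- D (14/30 per unit): 11 of 30 → value 11×14/30 = 5.1333, running total 533.13
Total 533.13.

533.13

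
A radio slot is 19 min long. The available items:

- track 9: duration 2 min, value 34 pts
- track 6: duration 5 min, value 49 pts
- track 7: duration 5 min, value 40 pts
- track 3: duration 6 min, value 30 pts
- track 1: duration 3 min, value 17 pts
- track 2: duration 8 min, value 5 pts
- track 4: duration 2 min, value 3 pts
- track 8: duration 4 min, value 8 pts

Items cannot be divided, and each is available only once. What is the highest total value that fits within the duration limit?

Check high-value combinations within 19 min:
- track 9+track 6+track 7+track 3: duration 2+5+5+6=18, value 34+49+40+30=153
- track 9+track 6+track 7+track 1+track 8: duration 2+5+5+3+4=19, value 34+49+40+17+8=148
- track 9+track 6+track 7+track 1+track 4: duration 2+5+5+3+2=17, value 34+49+40+17+3=143
- track 9+track 6+track 7+track 1: duration 2+5+5+3=15, value 34+49+40+17=140
- track 6+track 7+track 3+track 1: duration 5+5+6+3=19, value 49+40+30+17=136
Best: 153 pts.

153 pts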